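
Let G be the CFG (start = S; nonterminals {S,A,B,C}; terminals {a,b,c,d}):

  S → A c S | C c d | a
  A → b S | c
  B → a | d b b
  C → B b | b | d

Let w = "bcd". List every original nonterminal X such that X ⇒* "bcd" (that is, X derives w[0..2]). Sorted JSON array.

CNF form of G:
  S -> A X4 | C X5 | a
  A -> T0 S | c
  B -> T1 X3 | a
  C -> B T0 | b | d
  T0 -> b
  T1 -> d
  T2 -> c
  X3 -> T0 T0
  X4 -> T2 S
  X5 -> T2 T1

CYK fill, restricted to cells inside w[0..2]:
  T[0,0] 'b' = {C,T0}  orig:{C}
  T[1,1] 'c' = {A,T2}  orig:{A}
  T[2,2] 'd' = {C,T1}  orig:{C}
  T[0,1] 'bc' = ∅
  T[1,2] 'cd' = {X5}  orig:{}
  T[0,2] 'bcd' = {S}

Original NTs in T[0,2] deriving "bcd": ["S"]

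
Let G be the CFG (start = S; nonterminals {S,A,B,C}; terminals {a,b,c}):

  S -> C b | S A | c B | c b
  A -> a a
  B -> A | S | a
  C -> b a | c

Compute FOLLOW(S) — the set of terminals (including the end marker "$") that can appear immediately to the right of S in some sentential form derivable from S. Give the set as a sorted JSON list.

FIRST sets, iterate to fixpoint:
[1]
  A via A→a a: +{a}
  B via B→A: +{a}
  C via C→b a: +{b}
  C via C→c: +{c}
  S via S→C b: +{b,c}
  FIRST[S]={b,c}  FIRST[A]={a}  FIRST[B]={a}  FIRST[C]={b,c}
[2]
  B via B→S: +{b,c}
  FIRST[S]={b,c}  FIRST[A]={a}  FIRST[B]={a,b,c}  FIRST[C]={b,c}
[3] (no change)
  FIRST[S]={b,c}  FIRST[A]={a}  FIRST[B]={a,b,c}  FIRST[C]={b,c}

FOLLOW sets:
FOLLOW(S) := {$}
pass 1:
  S→C b: FOLLOW(C) ⊇ FIRST(b) = {b}; new: +{b}
  S→S A: FOLLOW(S) ⊇ FIRST(A) = {a}; new: +{a}
  S→S A: FOLLOW(A) ⊇ FOLLOW(S) ⊇ {$,a}; new: +{$,a}
  S→c B: FOLLOW(B) ⊇ FOLLOW(S) ⊇ {$,a}; new: +{$,a}
  FOLLOW[S]={$,a}  FOLLOW[A]={$,a}  FOLLOW[B]={$,a}  FOLLOW[C]={b}
pass 2: done
  FOLLOW[S]={$,a}  FOLLOW[A]={$,a}  FOLLOW[B]={$,a}  FOLLOW[C]={b}

FOLLOW(S) = ["$", "a"]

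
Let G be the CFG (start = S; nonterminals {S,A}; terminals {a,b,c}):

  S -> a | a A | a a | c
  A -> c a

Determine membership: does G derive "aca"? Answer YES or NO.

CNF form of G:
  S -> T1 A | T1 T1 | a | c
  A -> T0 T1
  T0 -> c
  T1 -> a

Fill CYK table bottom-up:
  T[0,0] 'a' = {S,T1}  orig:{S}
  T[1,1] 'c' = {S,T0}  orig:{S}
  T[2,2] 'a' = {S,T1}  orig:{S}
  T[0,1] 'ac' = ∅
  T[1,2] 'ca' = {A}
  T[0,2] 'aca' = {S}

S ∈ T[0,2] ⇒ YES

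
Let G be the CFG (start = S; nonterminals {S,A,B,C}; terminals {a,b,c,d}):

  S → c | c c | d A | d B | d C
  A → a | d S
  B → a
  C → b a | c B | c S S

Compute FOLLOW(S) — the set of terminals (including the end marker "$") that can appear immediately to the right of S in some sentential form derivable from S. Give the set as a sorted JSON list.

Compute FIRST by fixpoint:
[1]
  A via A→a: +{a}
  A via A→d S: +{d}
  B via B→a: +{a}
  C via C→b a: +{b}
  C via C→c B: +{c}
  S via S→c: +{c}
  S via S→d A: +{d}
  FIRST[S]={c,d}  FIRST[A]={a,d}  FIRST[B]={a}  FIRST[C]={b,c}
[2] done
  FIRST[S]={c,d}  FIRST[A]={a,d}  FIRST[B]={a}  FIRST[C]={b,c}

FOLLOW iteration:
seed FOLLOW(S) with $
iter 1:
  C→c S S: FOLLOW(S) ⊇ FIRST(S) = {c,d}; new: +{c,d}
  S→d A: FOLLOW(A) ⊇ FOLLOW(S) ⊇ {$,c,d}; new: +{$,c,d}
  S→d B: FOLLOW(B) ⊇ FOLLOW(S) ⊇ {$,c,d}; new: +{$,c,d}
  S→d C: FOLLOW(C) ⊇ FOLLOW(S) ⊇ {$,c,d}; new: +{$,c,d}
  FOLLOW(S)={$,c,d}  FOLLOW(A)={$,c,d}  FOLLOW(B)={$,c,d}  FOLLOW(C)={$,c,d}
iter 2: (stable)
  FOLLOW(S)={$,c,d}  FOLLOW(A)={$,c,d}  FOLLOW(B)={$,c,d}  FOLLOW(C)={$,c,d}

FOLLOW(S) = ["$", "c", "d"]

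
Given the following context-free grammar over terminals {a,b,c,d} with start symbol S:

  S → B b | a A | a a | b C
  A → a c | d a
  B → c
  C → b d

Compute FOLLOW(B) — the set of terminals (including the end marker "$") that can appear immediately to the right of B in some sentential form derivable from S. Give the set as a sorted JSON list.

FIRST sets, iterate to fixpoint:
iter 1:
  A via A→a c: +{a}
  A via A→d a: +{d}
  B via B→c: +{c}
  C via C→b d: +{b}
  S via S→B b: +{c}
  S via S→a A: +{a}
  S via S→b C: +{b}
  S: {a,b,c}  A: {a,d}  B: {c}  C: {b}
iter 2: (no change)
  S: {a,b,c}  A: {a,d}  B: {c}  C: {b}

FOLLOW iteration:
seed FOLLOW(S) with $
[1]
  S→B b: FOLLOW(B) ⊇ FIRST(b) = {b}; new: +{b}
  S→a A: FOLLOW(A) ⊇ FOLLOW(S) ⊇ {$}; new: +{$}
  S→b C: FOLLOW(C) ⊇ FOLLOW(S) ⊇ {$}; new: +{$}
  FOLLOW(S)={$}  FOLLOW(A)={$}  FOLLOW(B)={b}  FOLLOW(C)={$}
[2] — fixpoint
  FOLLOW(S)={$}  FOLLOW(A)={$}  FOLLOW(B)={b}  FOLLOW(C)={$}

FOLLOW(B) = ["b"]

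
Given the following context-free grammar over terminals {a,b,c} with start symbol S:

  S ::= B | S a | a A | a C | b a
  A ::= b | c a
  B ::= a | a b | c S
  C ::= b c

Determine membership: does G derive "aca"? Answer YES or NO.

CNF form of G:
  S -> S T1 | T0 S | T1 A | T1 C | T1 T2 | T2 T1 | a
  A -> T0 T1 | b
  B -> T0 S | T1 T2 | a
  C -> T2 T0
  T0 -> c
  T1 -> a
  T2 -> b

CYK fill:
  cell(0,0) a: {B,S,T1}  orig:{B,S}
  cell(1,1) c: {T0}  orig:{}
  cell(2,2) a: {B,S,T1}  orig:{B,S}
  cell(0,1) ac: ∅
  cell(1,2) ca: {A,B,S}
  cell(0,2) aca: {S}

S ∈ T[0,2] ⇒ YES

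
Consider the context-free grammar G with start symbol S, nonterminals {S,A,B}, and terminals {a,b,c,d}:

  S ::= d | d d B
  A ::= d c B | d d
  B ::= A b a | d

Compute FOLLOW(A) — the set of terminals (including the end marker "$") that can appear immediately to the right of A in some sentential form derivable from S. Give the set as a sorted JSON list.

FIRST sets, iterate to fixpoint:
iter 1:
  A via A→d c B: +{d}
  B via B→A b a: +{d}
  S via S→d: +{d}
  FIRST[S]={d}  FIRST[A]={d}  FIRST[B]={d}
iter 2: done
  FIRST[S]={d}  FIRST[A]={d}  FIRST[B]={d}

FOLLOW iteration:
seed FOLLOW(S) with $
iter 1:
  B→A b a: FOLLOW(A) ⊇ FIRST(b) = {b}; new: +{b}
  S→d d B: FOLLOW(B) ⊇ FOLLOW(S) ⊇ {$}; new: +{$}
  FOLLOW[S]={$}  FOLLOW[A]={b}  FOLLOW[B]={$}
iter 2:
  A→d c B: FOLLOW(B) ⊇ FOLLOW(A) ⊇ {b}; new: +{b}
  FOLLOW[S]={$}  FOLLOW[A]={b}  FOLLOW[B]={$,b}
iter 3: — fixpoint
  FOLLOW[S]={$}  FOLLOW[A]={b}  FOLLOW[B]={$,b}

FOLLOW(A) = ["b"]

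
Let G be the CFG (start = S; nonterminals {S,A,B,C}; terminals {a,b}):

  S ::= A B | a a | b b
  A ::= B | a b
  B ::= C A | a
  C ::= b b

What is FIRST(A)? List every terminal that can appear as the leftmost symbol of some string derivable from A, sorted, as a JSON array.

FIRST sets, iterate to fixpoint:
iter 1:
  A via A→a b: +{a}
  B via B→a: +{a}
  C via C→b b: +{b}
  S via S→A B: +{a}
  S via S→b b: +{b}
  S: {a,b}  A: {a}  B: {a}  C: {b}
iter 2:
  B via B→C A: +{b}
  S: {a,b}  A: {a}  B: {a,b}  C: {b}
iter 3:
  A via A→B: +{b}
  S: {a,b}  A: {a,b}  B: {a,b}  C: {b}
iter 4: (stable)
  S: {a,b}  A: {a,b}  B: {a,b}  C: {b}

FIRST(A) = ["a", "b"]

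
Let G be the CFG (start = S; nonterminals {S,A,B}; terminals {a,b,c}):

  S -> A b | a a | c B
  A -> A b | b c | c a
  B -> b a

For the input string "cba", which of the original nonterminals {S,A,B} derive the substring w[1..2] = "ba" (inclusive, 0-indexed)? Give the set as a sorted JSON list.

CNF form of G:
  S -> A T0 | T1 B | T2 T2
  A -> A T0 | T0 T1 | T1 T2
  B -> T0 T2
  T0 -> b
  T1 -> c
  T2 -> a

CYK table (by increasing span), restricted to cells inside w[1..2]:
  [1..1]={T0}  "b"  orig:{}
  [2..2]={T2}  "a"  orig:{}
  [1..2]={B}  "ba"

Original NTs in T[1,2] deriving "ba": ["B"]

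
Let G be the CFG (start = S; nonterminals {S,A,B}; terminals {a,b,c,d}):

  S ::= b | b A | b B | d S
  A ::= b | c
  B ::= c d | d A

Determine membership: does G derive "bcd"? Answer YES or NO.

CNF form of G:
  S -> T1 S | T2 A | T2 B | b
  A -> b | c
  B -> T0 T1 | T1 A
  T0 -> c
  T1 -> d
  T2 -> b

Fill CYK table bottom-up:
  T[0,0] 'b' = {A,S,T2}  orig:{A,S}
  T[1,1] 'c' = {A,T0}  orig:{A}
  T[2,2] 'd' = {T1}  orig:{}
  T[0,1] 'bc' = {S}
  T[1,2] 'cd' = {B}
  T[0,2] 'bcd' = {S}

S ∈ T[0,2] ⇒ YES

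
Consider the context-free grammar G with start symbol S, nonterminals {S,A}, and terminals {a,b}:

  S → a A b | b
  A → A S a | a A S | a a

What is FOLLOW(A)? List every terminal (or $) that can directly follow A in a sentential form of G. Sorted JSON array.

Compute FIRST by fixpoint:
iter 1:
  A via A→a A S: +{a}
  S via S→a A b: +{a}
  S via S→b: +{b}
  FIRST(S)={a,b}  FIRST(A)={a}
iter 2: (stable)
  FIRST(S)={a,b}  FIRST(A)={a}

Compute FOLLOW by fixpoint:
seed FOLLOW(S) with $
iter 1:
  A→A S a: FOLLOW(A) ⊇ FIRST(S) = {a,b}; new: +{a,b}
  A→A S a: FOLLOW(S) ⊇ FIRST(a) = {a}; new: +{a}
  A→a A S: FOLLOW(S) ⊇ FOLLOW(A) ⊇ {a,b}; new: +{b}
  FOLLOW(S)={$,a,b}  FOLLOW(A)={a,b}
iter 2: — fixpoint
  FOLLOW(S)={$,a,b}  FOLLOW(A)={a,b}

FOLLOW(A) = ["a", "b"]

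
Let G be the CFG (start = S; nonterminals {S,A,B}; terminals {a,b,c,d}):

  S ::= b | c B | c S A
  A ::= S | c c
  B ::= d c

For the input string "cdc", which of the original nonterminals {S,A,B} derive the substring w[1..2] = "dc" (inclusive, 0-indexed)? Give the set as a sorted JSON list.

Convert to CNF:
  S -> T0 B | T0 X3 | b
  A -> T0 B | T0 T0 | T0 X2 | b
  B -> T1 T0
  T0 -> c
  T1 -> d
  X2 -> S A
  X3 -> S A

Fill CYK table bottom-up, restricted to cells inside w[1..2]:
  T[1,1] 'd' = {T1}  orig:{}
  T[2,2] 'c' = {T0}  orig:{}
  T[1,2] 'dc' = {B}

Original NTs in T[1,2] deriving "dc": ["B"]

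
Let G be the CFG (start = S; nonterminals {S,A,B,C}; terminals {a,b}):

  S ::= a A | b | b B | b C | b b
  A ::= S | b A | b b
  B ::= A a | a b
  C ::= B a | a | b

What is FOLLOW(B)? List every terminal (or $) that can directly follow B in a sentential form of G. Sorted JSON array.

Compute FIRST by fixpoint:
pass 1:
  A via A→b A: +{b}
  B via B→A a: +{b}
  B via B→a b: +{a}
  C via C→B a: +{a,b}
  S via S→a A: +{a}
  S via S→b: +{b}
  FIRST[S]={a,b}  FIRST[A]={b}  FIRST[B]={a,b}  FIRST[C]={a,b}
pass 2:
  A via A→S: +{a}
  FIRST[S]={a,b}  FIRST[A]={a,b}  FIRST[B]={a,b}  FIRST[C]={a,b}
pass 3: (no change)
  FIRST[S]={a,b}  FIRST[A]={a,b}  FIRST[B]={a,b}  FIRST[C]={a,b}

FOLLOW iteration:
FOLLOW(S) := {$}
round 1:
  B→A a: FOLLOW(A) ⊇ FIRST(a) = {a}; new: +{a}
  C→B a: FOLLOW(B) ⊇ FIRST(a) = {a}; new: +{a}
  S→a A: FOLLOW(A) ⊇ FOLLOW(S) ⊇ {$}; new: +{$}
  S→b B: FOLLOW(B) ⊇ FOLLOW(S) ⊇ {$}; new: +{$}
  S→b C: FOLLOW(C) ⊇ FOLLOW(S) ⊇ {$}; new: +{$}
  FOLLOW(S)={$}  FOLLOW(A)={$,a}  FOLLOW(B)={$,a}  FOLLOW(C)={$}
round 2:
  A→S: FOLLOW(S) ⊇ FOLLOW(A) ⊇ {$,a}; new: +{a}
  S→b C: FOLLOW(C) ⊇ FOLLOW(S) ⊇ {$,a}; new: +{a}
  FOLLOW(S)={$,a}  FOLLOW(A)={$,a}  FOLLOW(B)={$,a}  FOLLOW(C)={$,a}
round 3: (stable)
  FOLLOW(S)={$,a}  FOLLOW(A)={$,a}  FOLLOW(B)={$,a}  FOLLOW(C)={$,a}

FOLLOW(B) = ["$", "a"]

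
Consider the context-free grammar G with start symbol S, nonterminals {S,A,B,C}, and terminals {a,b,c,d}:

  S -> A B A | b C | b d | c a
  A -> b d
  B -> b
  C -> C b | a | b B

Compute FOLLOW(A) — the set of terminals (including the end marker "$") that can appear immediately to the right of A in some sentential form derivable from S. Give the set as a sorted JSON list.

FIRST iteration:
pass 1:
  A via A→b d: +{b}
  B via B→b: +{b}
  C via C→a: +{a}
  C via C→b B: +{b}
  S via S→A B A: +{b}
  S via S→c a: +{c}
  FIRST(S)={b,c}  FIRST(A)={b}  FIRST(B)={b}  FIRST(C)={a,b}
pass 2: — fixpoint
  FIRST(S)={b,c}  FIRST(A)={b}  FIRST(B)={b}  FIRST(C)={a,b}

FOLLOW sets:
FOLLOW(S) := {$}
pass 1:
  C→C b: FOLLOW(C) ⊇ FIRST(b) = {b}; new: +{b}
  C→b B: FOLLOW(B) ⊇ FOLLOW(C) ⊇ {b}; new: +{b}
  S→A B A: FOLLOW(A) ⊇ FIRST(B) = {b}; new: +{b}
  S→A B A: FOLLOW(A) ⊇ FOLLOW(S) ⊇ {$}; new: +{$}
  S→b C: FOLLOW(C) ⊇ FOLLOW(S) ⊇ {$}; new: +{$}
  FOLLOW[S]={$}  FOLLOW[A]={$,b}  FOLLOW[B]={b}  FOLLOW[C]={$,b}
pass 2:
  C→b B: FOLLOW(B) ⊇ FOLLOW(C) ⊇ {$,b}; new: +{$}
  FOLLOW[S]={$}  FOLLOW[A]={$,b}  FOLLOW[B]={$,b}  FOLLOW[C]={$,b}
pass 3: — fixpoint
  FOLLOW[S]={$}  FOLLOW[A]={$,b}  FOLLOW[B]={$,b}  FOLLOW[C]={$,b}

FOLLOW(A) = ["$", "b"]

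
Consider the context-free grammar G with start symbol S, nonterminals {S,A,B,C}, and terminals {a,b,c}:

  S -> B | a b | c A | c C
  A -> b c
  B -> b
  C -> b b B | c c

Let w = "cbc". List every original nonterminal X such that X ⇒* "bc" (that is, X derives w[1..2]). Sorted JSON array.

Convert to CNF:
  S -> T1 A | T1 C | T2 T0 | b
  A -> T0 T1
  B -> b
  C -> T0 X3 | T1 T1
  T0 -> b
  T1 -> c
  T2 -> a
  X3 -> T0 B

CYK table (by increasing span) (cells [i..j] with 1 ≤ i ≤ j ≤ 2 only):
  cell(1,1) b: {B,S,T0}  orig:{B,S}
  cell(2,2) c: {T1}  orig:{}
  cell(1,2) bc: {A}

Original NTs in T[1,2] deriving "bc": ["A"]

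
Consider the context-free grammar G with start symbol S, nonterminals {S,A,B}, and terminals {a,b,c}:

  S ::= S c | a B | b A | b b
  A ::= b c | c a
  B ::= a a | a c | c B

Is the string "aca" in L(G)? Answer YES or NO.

Convert to CNF:
  S -> S T1 | T0 A | T0 T0 | T2 B
  A -> T0 T1 | T1 T2
  B -> T1 B | T2 T1 | T2 T2
  T0 -> b
  T1 -> c
  T2 -> a

CYK table (by increasing span):
  T[0,0] 'a' = {T2}  orig:{}
  T[1,1] 'c' = {T1}  orig:{}
  T[2,2] 'a' = {T2}  orig:{}
  T[0,1] 'ac' = {B}
  T[1,2] 'ca' = {A}
  T[0,2] 'aca' = ∅

S ∉ T[0,2] ⇒ NO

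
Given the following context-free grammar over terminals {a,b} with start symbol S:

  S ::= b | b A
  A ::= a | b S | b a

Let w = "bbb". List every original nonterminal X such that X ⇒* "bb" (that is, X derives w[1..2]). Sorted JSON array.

CNF form of G:
  S -> T0 A | b
  A -> T0 S | T0 T1 | a
  T0 -> b
  T1 -> a

CYK table (by increasing span) (cells [i..j] with 1 ≤ i ≤ j ≤ 2 only):
  T[1,1] 'b' = {S,T0}  orig:{S}
  T[2,2] 'b' = {S,T0}  orig:{S}
  T[1,2] 'bb' = {A}

Original NTs in T[1,2] deriving "bb": ["A"]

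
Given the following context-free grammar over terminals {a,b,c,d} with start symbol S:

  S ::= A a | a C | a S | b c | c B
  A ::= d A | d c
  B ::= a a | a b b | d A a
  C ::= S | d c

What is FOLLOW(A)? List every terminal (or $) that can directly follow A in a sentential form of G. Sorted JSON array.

FIRST sets, iterate to fixpoint:
round 1:
  A via A→d A: +{d}
  B via B→a a: +{a}
  B via B→d A a: +{d}
  C via C→d c: +{d}
  S via S→A a: +{d}
  S via S→a C: +{a}
  S via S→b c: +{b}
  S via S→c B: +{c}
  FIRST(S)={a,b,c,d}  FIRST(A)={d}  FIRST(B)={a,d}  FIRST(C)={d}
round 2:
  C via C→S: +{a,b,c}
  FIRST(S)={a,b,c,d}  FIRST(A)={d}  FIRST(B)={a,d}  FIRST(C)={a,b,c,d}
round 3: (no change)
  FIRST(S)={a,b,c,d}  FIRST(A)={d}  FIRST(B)={a,d}  FIRST(C)={a,b,c,d}

FOLLOW iteration:
initialize: $ ∈ FOLLOW(S)
round 1:
  B→d A a: FOLLOW(A) ⊇ FIRST(a) = {a}; new: +{a}
  S→a C: FOLLOW(C) ⊇ FOLLOW(S) ⊇ {$}; new: +{$}
  S→c B: FOLLOW(B) ⊇ FOLLOW(S) ⊇ {$}; new: +{$}
  S: {$}  A: {a}  B: {$}  C: {$}
round 2: (no change)
  S: {$}  A: {a}  B: {$}  C: {$}

FOLLOW(A) = ["a"]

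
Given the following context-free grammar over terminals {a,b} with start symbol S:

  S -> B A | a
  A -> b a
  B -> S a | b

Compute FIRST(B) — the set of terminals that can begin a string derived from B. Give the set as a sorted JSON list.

FIRST sets, iterate to fixpoint:
iter 1:
  A via A→b a: +{b}
  B via B→b: +{b}
  S via S→B A: +{b}
  S via S→a: +{a}
  S: {a,b}  A: {b}  B: {b}
iter 2:
  B via B→S a: +{a}
  S: {a,b}  A: {b}  B: {a,b}
iter 3: — fixpoint
  S: {a,b}  A: {b}  B: {a,b}

FIRST(B) = ["a", "b"]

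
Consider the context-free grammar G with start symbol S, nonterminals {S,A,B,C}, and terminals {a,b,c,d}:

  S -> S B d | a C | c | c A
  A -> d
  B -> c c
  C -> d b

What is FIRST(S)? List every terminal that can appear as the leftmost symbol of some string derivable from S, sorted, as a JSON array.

FIRST sets, iterate to fixpoint:
pass 1:
  A via A→d: +{d}
  B via B→c c: +{c}
  C via C→d b: +{d}
  S via S→a C: +{a}
  S via S→c: +{c}
  FIRST(S)={a,c}  FIRST(A)={d}  FIRST(B)={c}  FIRST(C)={d}
pass 2: — fixpoint
  FIRST(S)={a,c}  FIRST(A)={d}  FIRST(B)={c}  FIRST(C)={d}

FIRST(S) = ["a", "c"]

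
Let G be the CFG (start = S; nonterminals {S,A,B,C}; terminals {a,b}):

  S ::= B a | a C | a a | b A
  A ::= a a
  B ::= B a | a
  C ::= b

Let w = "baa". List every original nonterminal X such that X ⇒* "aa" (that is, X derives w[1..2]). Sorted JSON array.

Convert to CNF:
  S -> B T0 | T0 C | T0 T0 | T1 A
  A -> T0 T0
  B -> B T0 | a
  C -> b
  T0 -> a
  T1 -> b

Fill CYK table bottom-up (cells [i..j] with 1 ≤ i ≤ j ≤ 2 only):
  [1..1]={B,T0}  "a"  orig:{B}
  [2..2]={B,T0}  "a"  orig:{B}
  [1..2]={A,B,S}  "aa"

Original NTs in T[1,2] deriving "aa": ["A", "B", "S"]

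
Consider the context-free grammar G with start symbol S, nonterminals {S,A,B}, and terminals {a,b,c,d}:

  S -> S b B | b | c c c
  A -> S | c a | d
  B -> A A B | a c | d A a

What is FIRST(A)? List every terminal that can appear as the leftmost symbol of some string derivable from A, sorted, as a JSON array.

FIRST iteration:
[1]
  A via A→c a: +{c}
  A via A→d: +{d}
  B via B→A A B: +{c,d}
  B via B→a c: +{a}
  S via S→b: +{b}
  S via S→c c c: +{c}
  FIRST[S]={b,c}  FIRST[A]={c,d}  FIRST[B]={a,c,d}
[2]
  A via A→S: +{b}
  B via B→A A B: +{b}
  FIRST[S]={b,c}  FIRST[A]={b,c,d}  FIRST[B]={a,b,c,d}
[3] done
  FIRST[S]={b,c}  FIRST[A]={b,c,d}  FIRST[B]={a,b,c,d}

FIRST(A) = ["b", "c", "d"]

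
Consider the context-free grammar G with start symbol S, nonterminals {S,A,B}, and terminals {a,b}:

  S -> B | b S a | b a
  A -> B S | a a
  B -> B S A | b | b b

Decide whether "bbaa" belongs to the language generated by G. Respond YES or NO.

CNF form of G:
  S -> B X3 | T1 T0 | T1 T1 | T1 X4 | b
  A -> B S | T0 T0
  B -> B X2 | T1 T1 | b
  T0 -> a
  T1 -> b
  X2 -> S A
  X3 -> S A
  X4 -> S T0

CYK table (by increasing span):
  T[0,0] 'b' = {B,S,T1}  orig:{B,S}
  T[1,1] 'b' = {B,S,T1}  orig:{B,S}
  T[2,2] 'a' = {T0}  orig:{}
  T[3,3] 'a' = {T0}  orig:{}
  T[0,1] 'bb' = {A,B,S}
  T[1,2] 'ba' = {S,X4}  orig:{S}
  T[2,3] 'aa' = {A}
  T[0,2] 'bba' = {A,S,X4}  orig:{A,S}
  T[1,3] 'baa' = {X2,X3,X4}  orig:{}
  T[0,3] 'bbaa' = {B,S,X2,X3,X4}  orig:{B,S}

S ∈ T[0,3] ⇒ YES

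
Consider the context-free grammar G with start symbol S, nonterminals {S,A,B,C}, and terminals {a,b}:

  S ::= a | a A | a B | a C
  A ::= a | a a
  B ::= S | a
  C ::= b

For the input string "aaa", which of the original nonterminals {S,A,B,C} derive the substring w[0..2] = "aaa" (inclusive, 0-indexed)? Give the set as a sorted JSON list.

CNF form of G:
  S -> T0 A | T0 B | T0 C | a
  A -> T0 T0 | a
  B -> T0 A | T0 B | T0 C | a
  C -> b
  T0 -> a

CYK fill (cells [i..j] with 0 ≤ i ≤ j ≤ 2 only):
  cell(0,0) a: {A,B,S,T0}  orig:{A,B,S}
  cell(1,1) a: {A,B,S,T0}  orig:{A,B,S}
  cell(2,2) a: {A,B,S,T0}  orig:{A,B,S}
  cell(0,1) aa: {A,B,S}
  cell(1,2) aa: {A,B,S}
  cell(0,2) aaa: {B,S}

Original NTs in T[0,2] deriving "aaa": ["B", "S"]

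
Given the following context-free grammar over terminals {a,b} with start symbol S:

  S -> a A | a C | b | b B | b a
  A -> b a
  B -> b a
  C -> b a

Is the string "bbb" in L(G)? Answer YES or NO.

CNF form of G:
  S -> T0 B | T0 T1 | T1 A | T1 C | b
  A -> T0 T1
  B -> T0 T1
  C -> T0 T1
  T0 -> b
  T1 -> a

CYK fill:
  cell(0,0) b: {S,T0}  orig:{S}
  cell(1,1) b: {S,T0}  orig:{S}
  cell(2,2) b: {S,T0}  orig:{S}
  cell(0,1) bb: ∅
  cell(1,2) bb: ∅
  cell(0,2) bbb: ∅

S ∉ T[0,2] ⇒ NO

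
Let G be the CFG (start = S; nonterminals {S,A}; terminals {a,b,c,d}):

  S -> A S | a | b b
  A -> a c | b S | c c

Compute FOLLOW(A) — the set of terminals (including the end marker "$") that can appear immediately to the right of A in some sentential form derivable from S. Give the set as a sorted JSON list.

FIRST sets, iterate to fixpoint:
round 1:
  A via A→a c: +{a}
  A via A→b S: +{b}
  A via A→c c: +{c}
  S via S→A S: +{a,b,c}
  FIRST[S]={a,b,c}  FIRST[A]={a,b,c}
round 2: done
  FIRST[S]={a,b,c}  FIRST[A]={a,b,c}

Compute FOLLOW by fixpoint:
FOLLOW(S) := {$}
iter 1:
  S→A S: FOLLOW(A) ⊇ FIRST(S) = {a,b,c}; new: +{a,b,c}
  FOLLOW[S]={$}  FOLLOW[A]={a,b,c}
iter 2:
  A→b S: FOLLOW(S) ⊇ FOLLOW(A) ⊇ {a,b,c}; new: +{a,b,c}
  FOLLOW[S]={$,a,b,c}  FOLLOW[A]={a,b,c}
iter 3: — fixpoint
  FOLLOW[S]={$,a,b,c}  FOLLOW[A]={a,b,c}

FOLLOW(A) = ["a", "b", "c"]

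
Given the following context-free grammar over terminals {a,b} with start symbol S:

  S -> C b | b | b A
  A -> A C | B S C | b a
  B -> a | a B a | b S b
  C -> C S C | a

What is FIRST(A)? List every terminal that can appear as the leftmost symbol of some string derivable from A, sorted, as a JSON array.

FIRST iteration:
round 1:
  A via A→b a: +{b}
  B via B→a: +{a}
  B via B→b S b: +{b}
  C via C→a: +{a}
  S via S→C b: +{a}
  S via S→b: +{b}
  FIRST(S)={a,b}  FIRST(A)={b}  FIRST(B)={a,b}  FIRST(C)={a}
round 2:
  A via A→B S C: +{a}
  FIRST(S)={a,b}  FIRST(A)={a,b}  FIRST(B)={a,b}  FIRST(C)={a}
round 3: done
  FIRST(S)={a,b}  FIRST(A)={a,b}  FIRST(B)={a,b}  FIRST(C)={a}

FIRST(A) = ["a", "b"]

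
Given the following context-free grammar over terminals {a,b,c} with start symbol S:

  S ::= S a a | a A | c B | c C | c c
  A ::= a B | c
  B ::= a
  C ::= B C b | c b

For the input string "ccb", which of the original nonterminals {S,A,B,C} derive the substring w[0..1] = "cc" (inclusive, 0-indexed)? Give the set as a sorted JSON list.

CNF form of G:
  S -> S X4 | T0 A | T2 B | T2 C | T2 T2
  A -> T0 B | c
  B -> a
  C -> B X3 | T2 T1
  T0 -> a
  T1 -> b
  T2 -> c
  X3 -> C T1
  X4 -> T0 T0

Fill CYK table bottom-up, restricted to cells inside w[0..1]:
  T[0,0] 'c' = {A,T2}  orig:{A}
  T[1,1] 'c' = {A,T2}  orig:{A}
  T[0,1] 'cc' = {S}

Original NTs in T[0,1] deriving "cc": ["S"]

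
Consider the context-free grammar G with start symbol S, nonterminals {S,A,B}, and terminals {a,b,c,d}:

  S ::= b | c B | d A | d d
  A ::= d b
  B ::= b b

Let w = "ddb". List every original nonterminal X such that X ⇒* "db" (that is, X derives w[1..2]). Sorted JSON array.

CNF form of G:
  S -> T0 A | T0 T0 | T2 B | b
  A -> T0 T1
  B -> T1 T1
  T0 -> d
  T1 -> b
  T2 -> c

Fill CYK table bottom-up (cells [i..j] with 1 ≤ i ≤ j ≤ 2 only):
  T[1,1] 'd' = {T0}  orig:{}
  T[2,2] 'b' = {S,T1}  orig:{S}
  T[1,2] 'db' = {A}

Original NTs in T[1,2] deriving "db": ["A"]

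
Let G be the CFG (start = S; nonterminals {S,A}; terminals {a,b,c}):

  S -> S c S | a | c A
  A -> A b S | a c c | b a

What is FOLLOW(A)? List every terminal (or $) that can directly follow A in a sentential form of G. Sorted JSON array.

Compute FIRST by fixpoint:
[1]
  A via A→a c c: +{a}
  A via A→b a: +{b}
  S via S→a: +{a}
  S via S→c A: +{c}
  FIRST(S)={a,c}  FIRST(A)={a,b}
[2] — fixpoint
  FIRST(S)={a,c}  FIRST(A)={a,b}

Compute FOLLOW by fixpoint:
seed FOLLOW(S) with $
[1]
  A→A b S: FOLLOW(A) ⊇ FIRST(b) = {b}; new: +{b}
  A→A b S: FOLLOW(S) ⊇ FOLLOW(A) ⊇ {b}; new: +{b}
  S→S c S: FOLLOW(S) ⊇ FIRST(c) = {c}; new: +{c}
  S→c A: FOLLOW(A) ⊇ FOLLOW(S) ⊇ {$,b,c}; new: +{$,c}
  FOLLOW[S]={$,b,c}  FOLLOW[A]={$,b,c}
[2] — fixpoint
  FOLLOW[S]={$,b,c}  FOLLOW[A]={$,b,c}

FOLLOW(A) = ["$", "b", "c"]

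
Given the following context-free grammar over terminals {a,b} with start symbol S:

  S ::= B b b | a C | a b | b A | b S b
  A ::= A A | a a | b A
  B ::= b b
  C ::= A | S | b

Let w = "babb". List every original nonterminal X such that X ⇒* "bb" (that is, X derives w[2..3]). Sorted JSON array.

CNF form of G:
  S -> B X4 | T0 C | T0 T1 | T1 A | T1 X5
  A -> A A | T0 T0 | T1 A
  B -> T1 T1
  C -> A A | B X2 | T0 C | T0 T0 | T0 T1 | T1 A | T1 X3 | b
  T0 -> a
  T1 -> b
  X2 -> T1 T1
  X3 -> S T1
  X4 -> T1 T1
  X5 -> S T1

CYK fill (cells [i..j] with 2 ≤ i ≤ j ≤ 3 only):
  T[2,2] 'b' = {C,T1}  orig:{C}
  T[3,3] 'b' = {C,T1}  orig:{C}
  T[2,3] 'bb' = {B,X2,X4}  orig:{B}

Original NTs in T[2,3] deriving "bb": ["B"]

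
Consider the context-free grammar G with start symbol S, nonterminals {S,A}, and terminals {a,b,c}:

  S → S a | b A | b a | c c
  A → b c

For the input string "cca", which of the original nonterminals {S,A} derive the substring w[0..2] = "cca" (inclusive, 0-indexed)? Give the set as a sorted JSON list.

Convert to CNF:
  S -> S T2 | T0 A | T0 T2 | T1 T1
  A -> T0 T1
  T0 -> b
  T1 -> c
  T2 -> a

CYK fill — only the sub-triangle for w[0..2]:
  cell(0,0) c: {T1}  orig:{}
  cell(1,1) c: {T1}  orig:{}
  cell(2,2) a: {T2}  orig:{}
  cell(0,1) cc: {S}
  cell(1,2) ca: ∅
  cell(0,2) cca: {S}

Original NTs in T[0,2] deriving "cca": ["S"]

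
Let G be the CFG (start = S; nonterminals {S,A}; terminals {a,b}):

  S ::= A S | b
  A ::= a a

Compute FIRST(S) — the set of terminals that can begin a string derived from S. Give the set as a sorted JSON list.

FIRST iteration:
pass 1:
  A via A→a a: +{a}
  S via S→A S: +{a}
  S via S→b: +{b}
  FIRST(S)={a,b}  FIRST(A)={a}
pass 2: (no change)
  FIRST(S)={a,b}  FIRST(A)={a}

FIRST(S) = ["a", "b"]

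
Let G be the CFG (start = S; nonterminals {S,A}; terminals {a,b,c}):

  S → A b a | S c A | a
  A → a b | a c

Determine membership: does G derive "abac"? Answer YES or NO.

Convert to CNF:
  S -> A X3 | S X4 | a
  A -> T0 T1 | T0 T2
  T0 -> a
  T1 -> b
  T2 -> c
  X3 -> T1 T0
  X4 -> T2 A

CYK table (by increasing span):
  cell(0,0) a: {S,T0}  orig:{S}
  cell(1,1) b: {T1}  orig:{}
  cell(2,2) a: {S,T0}  orig:{S}
  cell(3,3) c: {T2}  orig:{}
  cell(0,1) ab: {A}
  cell(1,2) ba: {X3}  orig:{}
  cell(2,3) ac: {A}
  cell(0,2) aba: ∅
  cell(1,3) bac: ∅
  cell(0,3) abac: ∅

S ∉ T[0,3] ⇒ NO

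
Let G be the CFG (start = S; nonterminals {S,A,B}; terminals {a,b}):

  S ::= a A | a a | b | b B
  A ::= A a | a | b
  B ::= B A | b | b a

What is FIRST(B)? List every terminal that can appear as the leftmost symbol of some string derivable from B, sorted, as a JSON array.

Compute FIRST by fixpoint:
iter 1:
  A via A→a: +{a}
  A via A→b: +{b}
  B via B→b: +{b}
  S via S→a A: +{a}
  S via S→b: +{b}
  FIRST(S)={a,b}  FIRST(A)={a,b}  FIRST(B)={b}
iter 2: (no change)
  FIRST(S)={a,b}  FIRST(A)={a,b}  FIRST(B)={b}

FIRST(B) = ["b"]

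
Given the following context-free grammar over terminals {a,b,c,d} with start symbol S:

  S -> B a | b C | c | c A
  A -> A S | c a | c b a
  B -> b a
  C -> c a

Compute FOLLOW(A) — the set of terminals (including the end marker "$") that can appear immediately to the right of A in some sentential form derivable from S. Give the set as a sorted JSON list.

FIRST sets, iterate to fixpoint:
iter 1:
  A via A→c a: +{c}
  B via B→b a: +{b}
  C via C→c a: +{c}
  S via S→B a: +{b}
  S via S→c: +{c}
  FIRST(S)={b,c}  FIRST(A)={c}  FIRST(B)={b}  FIRST(C)={c}
iter 2: (no change)
  FIRST(S)={b,c}  FIRST(A)={c}  FIRST(B)={b}  FIRST(C)={c}

FOLLOW iteration:
seed FOLLOW(S) with $
round 1:
  A→A S: FOLLOW(A) ⊇ FIRST(S) = {b,c}; new: +{b,c}
  A→A S: FOLLOW(S) ⊇ FOLLOW(A) ⊇ {b,c}; new: +{b,c}
  S→B a: FOLLOW(B) ⊇ FIRST(a) = {a}; new: +{a}
  S→b C: FOLLOW(C) ⊇ FOLLOW(S) ⊇ {$,b,c}; new: +{$,b,c}
  S→c A: FOLLOW(A) ⊇ FOLLOW(S) ⊇ {$,b,c}; new: +{$}
  FOLLOW(S)={$,b,c}  FOLLOW(A)={$,b,c}  FOLLOW(B)={a}  FOLLOW(C)={$,b,c}
round 2: (no change)
  FOLLOW(S)={$,b,c}  FOLLOW(A)={$,b,c}  FOLLOW(B)={a}  FOLLOW(C)={$,b,c}

FOLLOW(A) = ["$", "b", "c"]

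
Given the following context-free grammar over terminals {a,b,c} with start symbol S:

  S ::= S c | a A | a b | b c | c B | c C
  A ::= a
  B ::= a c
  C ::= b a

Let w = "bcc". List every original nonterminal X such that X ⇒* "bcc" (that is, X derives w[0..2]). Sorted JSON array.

CNF form of G:
  S -> S T1 | T0 A | T0 T2 | T1 B | T1 C | T2 T1
  A -> a
  B -> T0 T1
  C -> T2 T0
  T0 -> a
  T1 -> c
  T2 -> b

CYK fill (cells [i..j] with 0 ≤ i ≤ j ≤ 2 only):
  cell(0,0) b: {T2}  orig:{}
  cell(1,1) c: {T1}  orig:{}
  cell(2,2) c: {T1}  orig:{}
  cell(0,1) bc: {S}
  cell(1,2) cc: ∅
  cell(0,2) bcc: {S}

Original NTs in T[0,2] deriving "bcc": ["S"]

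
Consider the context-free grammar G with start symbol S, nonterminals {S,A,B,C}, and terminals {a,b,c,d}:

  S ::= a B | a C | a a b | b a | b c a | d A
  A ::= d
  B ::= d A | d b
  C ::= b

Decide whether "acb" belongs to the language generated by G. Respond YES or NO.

Convert to CNF:
  S -> T0 A | T1 T2 | T1 X5 | T2 B | T2 C | T2 X4
  A -> d
  B -> T0 A | T0 T1
  C -> b
  T0 -> d
  T1 -> b
  T2 -> a
  T3 -> c
  X4 -> T2 T1
  X5 -> T3 T2

CYK table (by increasing span):
  T[0,0] 'a' = {T2}  orig:{}
  T[1,1] 'c' = {T3}  orig:{}
  T[2,2] 'b' = {C,T1}  orig:{C}
  T[0,1] 'ac' = ∅
  T[1,2] 'cb' = ∅
  T[0,2] 'acb' = ∅

S ∉ T[0,2] ⇒ NO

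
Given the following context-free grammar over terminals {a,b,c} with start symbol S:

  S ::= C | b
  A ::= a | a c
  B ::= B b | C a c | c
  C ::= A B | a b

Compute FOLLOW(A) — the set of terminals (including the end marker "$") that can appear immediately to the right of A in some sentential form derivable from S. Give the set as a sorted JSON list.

Compute FIRST by fixpoint:
round 1:
  A via A→a: +{a}
  B via B→c: +{c}
  C via C→A B: +{a}
  S via S→C: +{a}
  S via S→b: +{b}
  FIRST[S]={a,b}  FIRST[A]={a}  FIRST[B]={c}  FIRST[C]={a}
round 2:
  B via B→C a c: +{a}
  FIRST[S]={a,b}  FIRST[A]={a}  FIRST[B]={a,c}  FIRST[C]={a}
round 3: — fixpoint
  FIRST[S]={a,b}  FIRST[A]={a}  FIRST[B]={a,c}  FIRST[C]={a}

FOLLOW sets:
initialize: $ ∈ FOLLOW(S)
pass 1:
  B→B b: FOLLOW(B) ⊇ FIRST(b) = {b}; new: +{b}
  B→C a c: FOLLOW(C) ⊇ FIRST(a) = {a}; new: +{a}
  C→A B: FOLLOW(A) ⊇ FIRST(B) = {a,c}; new: +{a,c}
  C→A B: FOLLOW(B) ⊇ FOLLOW(C) ⊇ {a}; new: +{a}
  S→C: FOLLOW(C) ⊇ FOLLOW(S) ⊇ {$}; new: +{$}
  FOLLOW[S]={$}  FOLLOW[A]={a,c}  FOLLOW[B]={a,b}  FOLLOW[C]={$,a}
pass 2:
  C→A B: FOLLOW(B) ⊇ FOLLOW(C) ⊇ {$,a}; new: +{$}
  FOLLOW[S]={$}  FOLLOW[A]={a,c}  FOLLOW[B]={$,a,b}  FOLLOW[C]={$,a}
pass 3: done
  FOLLOW[S]={$}  FOLLOW[A]={a,c}  FOLLOW[B]={$,a,b}  FOLLOW[C]={$,a}

FOLLOW(A) = ["a", "c"]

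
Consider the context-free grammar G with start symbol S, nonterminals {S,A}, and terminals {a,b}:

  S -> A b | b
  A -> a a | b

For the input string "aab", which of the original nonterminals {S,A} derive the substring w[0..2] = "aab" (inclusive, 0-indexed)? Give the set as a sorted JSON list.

CNF form of G:
  S -> A T1 | b
  A -> T0 T0 | b
  T0 -> a
  T1 -> b

Fill CYK table bottom-up (cells [i..j] with 0 ≤ i ≤ j ≤ 2 only):
  T[0,0] 'a' = {T0}  orig:{}
  T[1,1] 'a' = {T0}  orig:{}
  T[2,2] 'b' = {A,S,T1}  orig:{A,S}
  T[0,1] 'aa' = {A}
  T[1,2] 'ab' = ∅
  T[0,2] 'aab' = {S}

Original NTs in T[0,2] deriving "aab": ["S"]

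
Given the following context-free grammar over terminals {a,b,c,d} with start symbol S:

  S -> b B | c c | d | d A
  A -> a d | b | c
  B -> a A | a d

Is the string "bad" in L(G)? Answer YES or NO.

CNF form of G:
  S -> T1 A | T2 B | T3 T3 | d
  A -> T0 T1 | b | c
  B -> T0 A | T0 T1
  T0 -> a
  T1 -> d
  T2 -> b
  T3 -> c

CYK fill:
  [0..0]={A,T2}  "b"  orig:{A}
  [1..1]={T0}  "a"  orig:{}
  [2..2]={S,T1}  "d"  orig:{S}
  [0..1]=∅  "ba"
  [1..2]={A,B}  "ad"
  [0..2]={S}  "bad"

S ∈ T[0,2] ⇒ YES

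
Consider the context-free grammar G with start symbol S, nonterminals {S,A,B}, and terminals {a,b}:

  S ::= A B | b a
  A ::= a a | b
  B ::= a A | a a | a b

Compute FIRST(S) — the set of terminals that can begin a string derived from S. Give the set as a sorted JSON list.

FIRST sets, iterate to fixpoint:
pass 1:
  A via A→a a: +{a}
  A via A→b: +{b}
  B via B→a A: +{a}
  S via S→A B: +{a,b}
  FIRST(S)={a,b}  FIRST(A)={a,b}  FIRST(B)={a}
pass 2: (no change)
  FIRST(S)={a,b}  FIRST(A)={a,b}  FIRST(B)={a}

FIRST(S) = ["a", "b"]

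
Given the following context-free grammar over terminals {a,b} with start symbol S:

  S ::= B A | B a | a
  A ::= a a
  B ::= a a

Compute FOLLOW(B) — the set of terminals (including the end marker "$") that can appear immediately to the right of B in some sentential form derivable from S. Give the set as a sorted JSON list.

FIRST iteration:
round 1:
  A via A→a a: +{a}
  B via B→a a: +{a}
  S via S→B A: +{a}
  FIRST[S]={a}  FIRST[A]={a}  FIRST[B]={a}
round 2: (stable)
  FIRST[S]={a}  FIRST[A]={a}  FIRST[B]={a}

Compute FOLLOW by fixpoint:
FOLLOW(S) := {$}
iter 1:
  S→B A: FOLLOW(B) ⊇ FIRST(A) = {a}; new: +{a}
  S→B A: FOLLOW(A) ⊇ FOLLOW(S) ⊇ {$}; new: +{$}
  FOLLOW(S)={$}  FOLLOW(A)={$}  FOLLOW(B)={a}
iter 2: (stable)
  FOLLOW(S)={$}  FOLLOW(A)={$}  FOLLOW(B)={a}

FOLLOW(B) = ["a"]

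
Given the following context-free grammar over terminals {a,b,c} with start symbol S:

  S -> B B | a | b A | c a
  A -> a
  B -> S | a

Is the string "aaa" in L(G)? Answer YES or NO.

CNF form of G:
  S -> B B | T0 A | T1 T2 | a
  A -> a
  B -> B B | T0 A | T1 T2 | a
  T0 -> b
  T1 -> c
  T2 -> a

CYK fill:
  [0..0]={A,B,S,T2}  "a"  orig:{A,B,S}
  [1..1]={A,B,S,T2}  "a"  orig:{A,B,S}
  [2..2]={A,B,S,T2}  "a"  orig:{A,B,S}
  [0..1]={B,S}  "aa"
  [1..2]={B,S}  "aa"
  [0..2]={B,S}  "aaa"

S ∈ T[0,2] ⇒ YES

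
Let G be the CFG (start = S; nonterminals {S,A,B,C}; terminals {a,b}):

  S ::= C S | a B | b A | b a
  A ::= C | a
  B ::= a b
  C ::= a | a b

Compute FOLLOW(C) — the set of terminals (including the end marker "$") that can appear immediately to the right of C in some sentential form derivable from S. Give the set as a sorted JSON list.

FIRST sets, iterate to fixpoint:
pass 1:
  A via A→a: +{a}
  B via B→a b: +{a}
  C via C→a: +{a}
  S via S→C S: +{a}
  S via S→b A: +{b}
  S: {a,b}  A: {a}  B: {a}  C: {a}
pass 2: done
  S: {a,b}  A: {a}  B: {a}  C: {a}

FOLLOW sets:
initialize: $ ∈ FOLLOW(S)
iter 1:
  S→C S: FOLLOW(C) ⊇ FIRST(S) = {a,b}; new: +{a,b}
  S→a B: FOLLOW(B) ⊇ FOLLOW(S) ⊇ {$}; new: +{$}
  S→b A: FOLLOW(A) ⊇ FOLLOW(S) ⊇ {$}; new: +{$}
  FOLLOW[S]={$}  FOLLOW[A]={$}  FOLLOW[B]={$}  FOLLOW[C]={a,b}
iter 2:
  A→C: FOLLOW(C) ⊇ FOLLOW(A) ⊇ {$}; new: +{$}
  FOLLOW[S]={$}  FOLLOW[A]={$}  FOLLOW[B]={$}  FOLLOW[C]={$,a,b}
iter 3: (stable)
  FOLLOW[S]={$}  FOLLOW[A]={$}  FOLLOW[B]={$}  FOLLOW[C]={$,a,b}

FOLLOW(C) = ["$", "a", "b"]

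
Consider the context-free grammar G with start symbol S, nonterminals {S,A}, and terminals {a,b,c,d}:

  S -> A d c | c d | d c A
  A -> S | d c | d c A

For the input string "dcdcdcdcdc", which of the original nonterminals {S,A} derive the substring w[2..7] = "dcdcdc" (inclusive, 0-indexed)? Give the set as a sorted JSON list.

CNF form of G:
  S -> A X4 | T0 X5 | T1 T0
  A -> A X2 | T0 T1 | T0 X3 | T1 T0
  T0 -> d
  T1 -> c
  X2 -> T0 T1
  X3 -> T1 A
  X4 -> T0 T1
  X5 -> T1 A

CYK table (by increasing span) — only the sub-triangle for w[2..7]:
  T[2,2] 'd' = {T0}  orig:{}
  T[3,3] 'c' = {T1}  orig:{}
  T[4,4] 'd' = {T0}  orig:{}
  T[5,5] 'c' = {T1}  orig:{}
  T[6,6] 'd' = {T0}  orig:{}
  T[7,7] 'c' = {T1}  orig:{}
  T[2,3] 'dc' = {A,X2,X4}  orig:{A}
  T[3,4] 'cd' = {A,S}
  T[4,5] 'dc' = {A,X2,X4}  orig:{A}
  T[5,6] 'cd' = {A,S}
  T[6,7] 'dc' = {A,X2,X4}  orig:{A}
  T[2,4] 'dcd' = ∅
  T[3,5] 'cdc' = {X3,X5}  orig:{}
  T[4,6] 'dcd' = ∅
  T[5,7] 'cdc' = {X3,X5}  orig:{}
  T[2,5] 'dcdc' = {A,S}
  T[3,6] 'cdcd' = ∅
  T[4,7] 'dcdc' = {A,S}
  T[2,6] 'dcdcd' = ∅
  T[3,7] 'cdcdc' = {X3,X5}  orig:{}
  T[2,7] 'dcdcdc' = {A,S}

Original NTs in T[2,7] deriving "dcdcdc": ["A", "S"]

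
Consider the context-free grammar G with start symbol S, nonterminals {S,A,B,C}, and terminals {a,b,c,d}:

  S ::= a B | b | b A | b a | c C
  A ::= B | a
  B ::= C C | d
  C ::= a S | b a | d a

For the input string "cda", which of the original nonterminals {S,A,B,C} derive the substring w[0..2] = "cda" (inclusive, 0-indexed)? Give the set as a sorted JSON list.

CNF form of G:
  S -> T0 B | T1 A | T1 T0 | T3 C | b
  A -> C C | a | d
  B -> C C | d
  C -> T0 S | T1 T0 | T2 T0
  T0 -> a
  T1 -> b
  T2 -> d
  T3 -> c

Fill CYK table bottom-up (cells [i..j] with 0 ≤ i ≤ j ≤ 2 only):
  T[0,0] 'c' = {T3}  orig:{}
  T[1,1] 'd' = {A,B,T2}  orig:{A,B}
  T[2,2] 'a' = {A,T0}  orig:{A}
  T[0,1] 'cd' = ∅
  T[1,2] 'da' = {C}
  T[0,2] 'cda' = {S}

Original NTs in T[0,2] deriving "cda": ["S"]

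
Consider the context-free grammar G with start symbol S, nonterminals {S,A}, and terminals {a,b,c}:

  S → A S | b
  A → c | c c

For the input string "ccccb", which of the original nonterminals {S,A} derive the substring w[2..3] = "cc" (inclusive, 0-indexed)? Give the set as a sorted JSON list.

CNF form of G:
  S -> A S | b
  A -> T0 T0 | c
  T0 -> c

CYK table (by increasing span) — only the sub-triangle for w[2..3]:
  cell(2,2) c: {A,T0}  orig:{A}
  cell(3,3) c: {A,T0}  orig:{A}
  cell(2,3) cc: {A}

Original NTs in T[2,3] deriving "cc": ["A"]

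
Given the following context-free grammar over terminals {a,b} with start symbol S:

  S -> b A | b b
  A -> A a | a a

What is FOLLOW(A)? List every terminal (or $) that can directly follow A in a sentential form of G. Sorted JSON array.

FIRST iteration:
[1]
  A via A→a a: +{a}
  S via S→b A: +{b}
  FIRST[S]={b}  FIRST[A]={a}
[2] (no change)
  FIRST[S]={b}  FIRST[A]={a}

FOLLOW sets:
FOLLOW(S) := {$}
round 1:
  A→A a: FOLLOW(A) ⊇ FIRST(a) = {a}; new: +{a}
  S→b A: FOLLOW(A) ⊇ FOLLOW(S) ⊇ {$}; new: +{$}
  FOLLOW(S)={$}  FOLLOW(A)={$,a}
round 2: (no change)
  FOLLOW(S)={$}  FOLLOW(A)={$,a}

FOLLOW(A) = ["$", "a"]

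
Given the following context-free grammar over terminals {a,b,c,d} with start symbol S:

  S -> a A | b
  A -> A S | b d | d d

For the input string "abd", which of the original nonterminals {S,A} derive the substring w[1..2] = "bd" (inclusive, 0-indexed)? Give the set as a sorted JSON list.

Convert to CNF:
  S -> T2 A | b
  A -> A S | T0 T1 | T1 T1
  T0 -> b
  T1 -> d
  T2 -> a

CYK table (by increasing span) (cells [i..j] with 1 ≤ i ≤ j ≤ 2 only):
  cell(1,1) b: {S,T0}  orig:{S}
  cell(2,2) d: {T1}  orig:{}
  cell(1,2) bd: {A}

Original NTs in T[1,2] deriving "bd": ["A"]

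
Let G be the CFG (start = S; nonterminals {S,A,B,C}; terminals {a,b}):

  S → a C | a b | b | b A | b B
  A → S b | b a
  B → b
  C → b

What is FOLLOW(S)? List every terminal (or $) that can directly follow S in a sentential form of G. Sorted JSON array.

FIRST sets, iterate to fixpoint:
pass 1:
  A via A→b a: +{b}
  B via B→b: +{b}
  C via C→b: +{b}
  S via S→a C: +{a}
  S via S→b: +{b}
  S: {a,b}  A: {b}  B: {b}  C: {b}
pass 2:
  A via A→S b: +{a}
  S: {a,b}  A: {a,b}  B: {b}  C: {b}
pass 3: (stable)
  S: {a,b}  A: {a,b}  B: {b}  C: {b}

FOLLOW sets:
FOLLOW(S) := {$}
pass 1:
  A→S b: FOLLOW(S) ⊇ FIRST(b) = {b}; new: +{b}
  S→a C: FOLLOW(C) ⊇ FOLLOW(S) ⊇ {$,b}; new: +{$,b}
  S→b A: FOLLOW(A) ⊇ FOLLOW(S) ⊇ {$,b}; new: +{$,b}
  S→b B: FOLLOW(B) ⊇ FOLLOW(S) ⊇ {$,b}; new: +{$,b}
  S: {$,b}  A: {$,b}  B: {$,b}  C: {$,b}
pass 2: done
  S: {$,b}  A: {$,b}  B: {$,b}  C: {$,b}

FOLLOW(S) = ["$", "b"]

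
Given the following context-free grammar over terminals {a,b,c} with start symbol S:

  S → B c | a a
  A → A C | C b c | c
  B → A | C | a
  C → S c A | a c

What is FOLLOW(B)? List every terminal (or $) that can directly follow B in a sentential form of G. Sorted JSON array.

FIRST iteration:
pass 1:
  A via A→c: +{c}
  B via B→A: +{c}
  B via B→a: +{a}
  C via C→a c: +{a}
  S via S→B c: +{a,c}
  FIRST(S)={a,c}  FIRST(A)={c}  FIRST(B)={a,c}  FIRST(C)={a}
pass 2:
  A via A→C b c: +{a}
  C via C→S c A: +{c}
  FIRST(S)={a,c}  FIRST(A)={a,c}  FIRST(B)={a,c}  FIRST(C)={a,c}
pass 3: — fixpoint
  FIRST(S)={a,c}  FIRST(A)={a,c}  FIRST(B)={a,c}  FIRST(C)={a,c}

Compute FOLLOW by fixpoint:
seed FOLLOW(S) with $
iter 1:
  A→A C: FOLLOW(A) ⊇ FIRST(C) = {a,c}; new: +{a,c}
  A→A C: FOLLOW(C) ⊇ FOLLOW(A) ⊇ {a,c}; new: +{a,c}
  A→C b c: FOLLOW(C) ⊇ FIRST(b) = {b}; new: +{b}
  C→S c A: FOLLOW(S) ⊇ FIRST(c) = {c}; new: +{c}
  C→S c A: FOLLOW(A) ⊇ FOLLOW(C) ⊇ {a,b,c}; new: +{b}
  S→B c: FOLLOW(B) ⊇ FIRST(c) = {c}; new: +{c}
  FOLLOW(S)={$,c}  FOLLOW(A)={a,b,c}  FOLLOW(B)={c}  FOLLOW(C)={a,b,c}
iter 2: — fixpoint
  FOLLOW(S)={$,c}  FOLLOW(A)={a,b,c}  FOLLOW(B)={c}  FOLLOW(C)={a,b,c}

FOLLOW(B) = ["c"]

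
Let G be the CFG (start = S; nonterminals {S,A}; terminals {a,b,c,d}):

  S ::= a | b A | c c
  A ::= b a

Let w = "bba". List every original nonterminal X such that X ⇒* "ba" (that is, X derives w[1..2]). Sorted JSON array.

CNF form of G:
  S -> T0 A | T2 T2 | a
  A -> T0 T1
  T0 -> b
  T1 -> a
  T2 -> c

CYK table (by increasing span) — only the sub-triangle for w[1..2]:
  [1..1]={T0}  "b"  orig:{}
  [2..2]={S,T1}  "a"  orig:{S}
  [1..2]={A}  "ba"

Original NTs in T[1,2] deriving "ba": ["A"]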